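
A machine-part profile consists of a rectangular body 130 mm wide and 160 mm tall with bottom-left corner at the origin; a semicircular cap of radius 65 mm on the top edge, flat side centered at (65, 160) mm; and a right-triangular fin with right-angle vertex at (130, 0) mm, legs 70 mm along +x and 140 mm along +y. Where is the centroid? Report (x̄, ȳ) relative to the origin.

x̄ = 78.39 mm, ȳ = 97.03 mm

rectangular body: A = 130 × 160 = 20800.00, centroid at (65.00, 80.00).
semicircular top: A = ½π·65² = 6636.61, centroid at (65.00, 187.59).
triangular fin: A = ½·70·140 = 4900.00, centroid at (153.33, 46.67).
ΣA = 32336.61 mm², ΣAx̄ = 2534713.27 mm³, ΣAȳ = 3137608.32 mm³.
x̄ = 2534713.27/32336.61 = 78.39 mm; ȳ = 3137608.32/32336.61 = 97.03 mm.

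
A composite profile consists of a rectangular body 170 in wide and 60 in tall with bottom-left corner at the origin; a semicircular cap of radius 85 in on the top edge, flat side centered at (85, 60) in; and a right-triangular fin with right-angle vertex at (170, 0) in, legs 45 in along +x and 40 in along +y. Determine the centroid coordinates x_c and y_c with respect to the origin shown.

rectangular body: A = 170 × 60 = 10200.00, centroid at (85.00, 30.00).
semicircular top: A = ½π·85² = 11349.00, centroid at (85.00, 96.08).
triangular fin: A = ½·45·40 = 900.00, centroid at (185.00, 13.33).
ΣA = 22449.00 in², ΣAx_c = 1998165.29 in³, ΣAy_c = 1408356.87 in³.
x_c = 1998165.29/22449.00 = 89.01 in; y_c = 1408356.87/22449.00 = 62.74 in.

x_c = 89.01 in, y_c = 62.74 in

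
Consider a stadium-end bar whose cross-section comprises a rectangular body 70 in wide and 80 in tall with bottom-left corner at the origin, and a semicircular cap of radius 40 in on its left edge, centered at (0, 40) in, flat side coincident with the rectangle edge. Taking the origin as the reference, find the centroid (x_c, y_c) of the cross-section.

Part | A | x̄ᵢ | ȳᵢ | A·x̄ᵢ | A·ȳᵢ
rectangular body | 5600.00 | 35.00 | 40.00 | 196000.00 | 224000.00
semicircular end | 2513.27 | -16.98 | 40.00 | -42666.67 | 100530.96
Σ | 8113.27 |  |  | 153333.33 | 324530.96
x_c = 153333.33 / 8113.27 = 18.90 in
y_c = 324530.96 / 8113.27 = 40.00 in

x_c = 18.90 in, y_c = 40.00 in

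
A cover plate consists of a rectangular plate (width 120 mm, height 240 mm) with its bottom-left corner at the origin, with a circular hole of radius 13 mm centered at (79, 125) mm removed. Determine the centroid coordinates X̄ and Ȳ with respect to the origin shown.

X̄ = 59.64 mm, Ȳ = 119.91 mm

plate: A = 120 × 240 = 28800.00, centroid at (60.00, 120.00).
hole: A = −π·13² = -530.93, centroid at (79.00, 125.00).
ΣA = 28269.07 mm²
ΣAX̄ = (28800.00)(60.00) + (-530.93)(79.00) = 1686056.60 mm³
ΣAȲ = (28800.00)(120.00) + (-530.93)(125.00) = 3389633.86 mm³
X̄ = 1686056.60 / 28269.07 = 59.64 mm
Ȳ = 3389633.86 / 28269.07 = 119.91 mm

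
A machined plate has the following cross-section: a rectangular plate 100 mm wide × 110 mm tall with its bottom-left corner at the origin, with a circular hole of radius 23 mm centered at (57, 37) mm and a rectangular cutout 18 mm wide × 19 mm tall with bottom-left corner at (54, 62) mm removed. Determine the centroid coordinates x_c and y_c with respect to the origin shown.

x_c = 48.21 mm, y_c = 57.70 mm

Part | A | x̄ᵢ | ȳᵢ | A·x̄ᵢ | A·ȳᵢ
plate | 11000.00 | 50.00 | 55.00 | 550000.00 | 605000.00
hole 1 | -1661.90 | 57.00 | 37.00 | -94728.44 | -61490.39
hole 2 | -342.00 | 63.00 | 71.50 | -21546.00 | -24453.00
Σ | 8996.10 |  |  | 433725.56 | 519056.61
x_c = 433725.56 / 8996.10 = 48.21 mm
y_c = 519056.61 / 8996.10 = 57.70 mm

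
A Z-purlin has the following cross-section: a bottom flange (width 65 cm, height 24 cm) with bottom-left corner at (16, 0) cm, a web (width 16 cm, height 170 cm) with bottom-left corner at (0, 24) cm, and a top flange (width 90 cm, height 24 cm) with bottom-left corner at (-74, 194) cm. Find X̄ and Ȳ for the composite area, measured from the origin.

X̄ = 5.40 cm, Ȳ = 118.04 cm

Part | A | x̄ᵢ | ȳᵢ | A·x̄ᵢ | A·ȳᵢ
bottom flange | 1560.00 | 48.50 | 12.00 | 75660.00 | 18720.00
web | 2720.00 | 8.00 | 109.00 | 21760.00 | 296480.00
top flange | 2160.00 | -29.00 | 206.00 | -62640.00 | 444960.00
Σ | 6440.00 |  |  | 34780.00 | 760160.00
X̄ = 34780.00 / 6440.00 = 5.40 cm
Ȳ = 760160.00 / 6440.00 = 118.04 cm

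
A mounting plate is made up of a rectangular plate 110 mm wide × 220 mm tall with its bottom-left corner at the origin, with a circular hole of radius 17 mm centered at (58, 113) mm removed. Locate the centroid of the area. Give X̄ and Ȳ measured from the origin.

X̄ = 54.88 mm, Ȳ = 109.88 mm

plate: A = 110 × 220 = 24200.00, centroid at (55.00, 110.00).
hole: A = −π·17² = -907.92, centroid at (58.00, 113.00).
ΣA = 23292.08 mm², ΣAX̄ = 1278340.62 mm³, ΣAȲ = 2559405.01 mm³.
X̄ = 1278340.62/23292.08 = 54.88 mm; Ȳ = 2559405.01/23292.08 = 109.88 mm.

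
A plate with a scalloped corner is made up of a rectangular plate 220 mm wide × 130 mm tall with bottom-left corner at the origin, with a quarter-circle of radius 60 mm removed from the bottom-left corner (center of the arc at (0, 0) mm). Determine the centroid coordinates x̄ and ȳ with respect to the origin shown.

x̄ = 119.27 mm, ȳ = 69.34 mm

Part | A | x̄ᵢ | ȳᵢ | A·x̄ᵢ | A·ȳᵢ
plate | 28600.00 | 110.00 | 65.00 | 3146000.00 | 1859000.00
removed quarter-circle | -2827.43 | 25.46 | 25.46 | -72000.00 | -72000.00
Σ | 25772.57 |  |  | 3074000.00 | 1787000.00
x̄ = 3074000.00 / 25772.57 = 119.27 mm
ȳ = 1787000.00 / 25772.57 = 69.34 mm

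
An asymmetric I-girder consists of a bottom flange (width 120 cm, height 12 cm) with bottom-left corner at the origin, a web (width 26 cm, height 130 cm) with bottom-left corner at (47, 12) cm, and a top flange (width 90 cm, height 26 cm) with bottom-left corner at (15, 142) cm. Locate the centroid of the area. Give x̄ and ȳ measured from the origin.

x̄ = 60.00 cm, ȳ = 88.21 cm

bottom flange: A = 120 × 12 = 1440.00, centroid at (60.00, 6.00).
web: A = 26 × 130 = 3380.00, centroid at (60.00, 77.00).
top flange: A = 90 × 26 = 2340.00, centroid at (60.00, 155.00).
ΣA = 7160.00 cm²
ΣAx̄ = (1440.00)(60.00) + (3380.00)(60.00) + (2340.00)(60.00) = 429600.00 cm³
ΣAȳ = (1440.00)(6.00) + (3380.00)(77.00) + (2340.00)(155.00) = 631600.00 cm³
x̄ = 429600.00 / 7160.00 = 60.00 cm
ȳ = 631600.00 / 7160.00 = 88.21 cm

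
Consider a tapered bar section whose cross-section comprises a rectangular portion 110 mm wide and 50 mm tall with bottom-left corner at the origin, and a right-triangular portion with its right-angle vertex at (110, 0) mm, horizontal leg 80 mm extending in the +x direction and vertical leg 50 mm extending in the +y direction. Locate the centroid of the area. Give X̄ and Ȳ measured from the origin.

X̄ = 76.78 mm, Ȳ = 22.78 mm

rectangular portion: A = 110 × 50 = 5500.00, centroid at (55.00, 25.00).
triangular portion: A = ½·80·50 = 2000.00, centroid at (136.67, 16.67).
ΣA = 7500.00 mm²
ΣAX̄ = (5500.00)(55.00) + (2000.00)(136.67) = 575833.33 mm³
ΣAȲ = (5500.00)(25.00) + (2000.00)(16.67) = 170833.33 mm³
X̄ = 575833.33 / 7500.00 = 76.78 mm
Ȳ = 170833.33 / 7500.00 = 22.78 mm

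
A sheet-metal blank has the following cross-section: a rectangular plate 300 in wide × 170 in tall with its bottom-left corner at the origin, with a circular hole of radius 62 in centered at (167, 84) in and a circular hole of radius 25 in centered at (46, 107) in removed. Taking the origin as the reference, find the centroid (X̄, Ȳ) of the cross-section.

plate: A = 300 × 170 = 51000.00, centroid at (150.00, 85.00).
hole 1: A = −π·62² = -12076.28, centroid at (167.00, 84.00).
hole 2: A = −π·25² = -1963.50, centroid at (46.00, 107.00).
ΣA = 36960.22 in²
ΣAX̄ = (51000.00)(150.00) + (-12076.28)(167.00) + (-1963.50)(46.00) = 5542940.09 in³
ΣAȲ = (51000.00)(85.00) + (-12076.28)(84.00) + (-1963.50)(107.00) = 3110498.29 in³
X̄ = 5542940.09 / 36960.22 = 149.97 in
Ȳ = 3110498.29 / 36960.22 = 84.16 in

X̄ = 149.97 in, Ȳ = 84.16 in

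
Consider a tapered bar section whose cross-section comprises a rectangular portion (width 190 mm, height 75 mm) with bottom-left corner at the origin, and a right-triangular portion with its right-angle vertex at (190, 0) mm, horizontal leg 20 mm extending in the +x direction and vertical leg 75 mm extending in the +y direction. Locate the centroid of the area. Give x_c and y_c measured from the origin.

x_c = 100.08 mm, y_c = 36.88 mm

rectangular portion: A = 190 × 75 = 14250.00, centroid at (95.00, 37.50).
triangular portion: A = ½·20·75 = 750.00, centroid at (196.67, 25.00).
ΣA = 15000.00 mm², ΣAx_c = 1501250.00 mm³, ΣAy_c = 553125.00 mm³.
x_c = 1501250.00/15000.00 = 100.08 mm; y_c = 553125.00/15000.00 = 36.88 mm.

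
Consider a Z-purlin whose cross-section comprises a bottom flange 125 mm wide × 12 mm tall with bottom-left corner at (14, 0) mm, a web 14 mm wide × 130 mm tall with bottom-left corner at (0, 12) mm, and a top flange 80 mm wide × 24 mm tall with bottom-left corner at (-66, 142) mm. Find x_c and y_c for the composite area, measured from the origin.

x_c = 14.80 mm, y_c = 84.89 mm

bottom flange: A = 125 × 12 = 1500.00, centroid at (76.50, 6.00).
web: A = 14 × 130 = 1820.00, centroid at (7.00, 77.00).
top flange: A = 80 × 24 = 1920.00, centroid at (-26.00, 154.00).
ΣA = 5240.00 mm², ΣAx_c = 77570.00 mm³, ΣAy_c = 444820.00 mm³.
x_c = 77570.00/5240.00 = 14.80 mm; y_c = 444820.00/5240.00 = 84.89 mm.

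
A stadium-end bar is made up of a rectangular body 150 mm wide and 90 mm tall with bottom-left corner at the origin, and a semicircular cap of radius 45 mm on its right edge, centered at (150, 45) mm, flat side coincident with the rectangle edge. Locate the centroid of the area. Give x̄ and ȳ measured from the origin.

Part | A | x̄ᵢ | ȳᵢ | A·x̄ᵢ | A·ȳᵢ
rectangular body | 13500.00 | 75.00 | 45.00 | 1012500.00 | 607500.00
semicircular end | 3180.86 | 169.10 | 45.00 | 537879.38 | 143138.82
Σ | 16680.86 |  |  | 1550379.38 | 750638.82
x̄ = 1550379.38 / 16680.86 = 92.94 mm
ȳ = 750638.82 / 16680.86 = 45.00 mm

x̄ = 92.94 mm, ȳ = 45.00 mm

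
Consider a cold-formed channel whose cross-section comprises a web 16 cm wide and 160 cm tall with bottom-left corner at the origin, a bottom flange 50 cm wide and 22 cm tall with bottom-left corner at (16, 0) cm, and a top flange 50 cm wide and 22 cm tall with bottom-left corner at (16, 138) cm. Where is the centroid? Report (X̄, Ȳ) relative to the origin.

X̄ = 23.25 cm, Ȳ = 80.00 cm

web: A = 16 × 160 = 2560.00, centroid at (8.00, 80.00).
bottom flange: A = 50 × 22 = 1100.00, centroid at (41.00, 11.00).
top flange: A = 50 × 22 = 1100.00, centroid at (41.00, 149.00).
ΣA = 4760.00 cm², ΣAX̄ = 110680.00 cm³, ΣAȲ = 380800.00 cm³.
X̄ = 110680.00/4760.00 = 23.25 cm; Ȳ = 380800.00/4760.00 = 80.00 cm.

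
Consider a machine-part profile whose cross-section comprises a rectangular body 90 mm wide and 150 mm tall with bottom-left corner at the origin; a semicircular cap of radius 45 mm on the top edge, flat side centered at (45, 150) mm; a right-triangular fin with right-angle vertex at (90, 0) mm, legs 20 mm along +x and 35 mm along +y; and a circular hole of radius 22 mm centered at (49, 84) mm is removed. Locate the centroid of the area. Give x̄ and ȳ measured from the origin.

x̄ = 45.77 mm, ȳ = 91.99 mm

rectangular body: A = 90 × 150 = 13500.00, centroid at (45.00, 75.00).
semicircular top: A = ½π·45² = 3180.86, centroid at (45.00, 169.10).
triangular fin: A = ½·20·35 = 350.00, centroid at (96.67, 11.67).
hole: A = −π·22² = -1520.53, centroid at (49.00, 84.00).
ΣA = 15510.33 mm², ΣAx̄ = 709966.14 mm³, ΣAȳ = 1426738.13 mm³.
x̄ = 709966.14/15510.33 = 45.77 mm; ȳ = 1426738.13/15510.33 = 91.99 mm.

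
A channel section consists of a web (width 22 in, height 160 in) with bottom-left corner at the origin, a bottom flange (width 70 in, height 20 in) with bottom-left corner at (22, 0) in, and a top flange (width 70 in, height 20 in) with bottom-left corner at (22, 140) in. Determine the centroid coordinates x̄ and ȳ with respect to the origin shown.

Part | A | x̄ᵢ | ȳᵢ | A·x̄ᵢ | A·ȳᵢ
web | 3520.00 | 11.00 | 80.00 | 38720.00 | 281600.00
bottom flange | 1400.00 | 57.00 | 10.00 | 79800.00 | 14000.00
top flange | 1400.00 | 57.00 | 150.00 | 79800.00 | 210000.00
Σ | 6320.00 |  |  | 198320.00 | 505600.00
x̄ = 198320.00 / 6320.00 = 31.38 in
ȳ = 505600.00 / 6320.00 = 80.00 in

x̄ = 31.38 in, ȳ = 80.00 in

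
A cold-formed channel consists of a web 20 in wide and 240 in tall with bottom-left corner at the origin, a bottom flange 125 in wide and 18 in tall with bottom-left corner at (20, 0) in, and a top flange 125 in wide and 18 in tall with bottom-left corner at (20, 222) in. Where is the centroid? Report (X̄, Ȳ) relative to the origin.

Part | A | x̄ᵢ | ȳᵢ | A·x̄ᵢ | A·ȳᵢ
web | 4800.00 | 10.00 | 120.00 | 48000.00 | 576000.00
bottom flange | 2250.00 | 82.50 | 9.00 | 185625.00 | 20250.00
top flange | 2250.00 | 82.50 | 231.00 | 185625.00 | 519750.00
Σ | 9300.00 |  |  | 419250.00 | 1116000.00
X̄ = 419250.00 / 9300.00 = 45.08 in
Ȳ = 1116000.00 / 9300.00 = 120.00 in

X̄ = 45.08 in, Ȳ = 120.00 in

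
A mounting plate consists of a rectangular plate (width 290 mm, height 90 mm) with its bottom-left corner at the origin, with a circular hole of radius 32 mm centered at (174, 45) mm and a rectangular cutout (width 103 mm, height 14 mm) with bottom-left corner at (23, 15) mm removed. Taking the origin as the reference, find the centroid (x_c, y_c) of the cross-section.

x_c = 145.39 mm, y_c = 46.55 mm

plate: A = 290 × 90 = 26100.00, centroid at (145.00, 45.00).
hole 1: A = −π·32² = -3216.99, centroid at (174.00, 45.00).
hole 2: A = −(103 × 14) = -1442.00, centroid at (74.50, 22.00).
ΣA = 21441.01 mm²
ΣAx_c = (26100.00)(145.00) + (-3216.99)(174.00) + (-1442.00)(74.50) = 3117314.59 mm³
ΣAy_c = (26100.00)(45.00) + (-3216.99)(45.00) + (-1442.00)(22.00) = 998011.41 mm³
x_c = 3117314.59 / 21441.01 = 145.39 mm
y_c = 998011.41 / 21441.01 = 46.55 mm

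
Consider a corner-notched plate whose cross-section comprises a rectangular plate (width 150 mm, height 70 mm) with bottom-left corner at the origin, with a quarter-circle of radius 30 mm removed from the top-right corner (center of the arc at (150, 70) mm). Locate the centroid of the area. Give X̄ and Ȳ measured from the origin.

X̄ = 70.51 mm, Ȳ = 33.39 mm

plate: A = 150 × 70 = 10500.00, centroid at (75.00, 35.00).
removed quarter-circle: A = −¼π·30² = -706.86, centroid at (137.27, 57.27).
ΣA = 9793.14 mm²
ΣAX̄ = (10500.00)(75.00) + (-706.86)(137.27) = 690471.25 mm³
ΣAȲ = (10500.00)(35.00) + (-706.86)(57.27) = 327019.92 mm³
X̄ = 690471.25 / 9793.14 = 70.51 mm
Ȳ = 327019.92 / 9793.14 = 33.39 mm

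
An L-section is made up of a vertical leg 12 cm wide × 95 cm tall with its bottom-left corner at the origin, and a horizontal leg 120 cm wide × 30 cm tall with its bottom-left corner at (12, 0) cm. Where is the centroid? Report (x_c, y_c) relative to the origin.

vertical leg: A = 12 × 95 = 1140.00, centroid at (6.00, 47.50).
horizontal leg: A = 120 × 30 = 3600.00, centroid at (72.00, 15.00).
ΣA = 4740.00 cm²
ΣAx_c = (1140.00)(6.00) + (3600.00)(72.00) = 266040.00 cm³
ΣAy_c = (1140.00)(47.50) + (3600.00)(15.00) = 108150.00 cm³
x_c = 266040.00 / 4740.00 = 56.13 cm
y_c = 108150.00 / 4740.00 = 22.82 cm

x_c = 56.13 cm, y_c = 22.82 cm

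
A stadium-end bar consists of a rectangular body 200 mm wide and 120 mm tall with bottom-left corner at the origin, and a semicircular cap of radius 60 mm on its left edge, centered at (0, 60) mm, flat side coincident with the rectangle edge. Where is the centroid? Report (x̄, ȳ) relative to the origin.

rectangular body: A = 200 × 120 = 24000.00, centroid at (100.00, 60.00).
semicircular end: A = ½π·60² = 5654.87, centroid at (-25.46, 60.00).
ΣA = 29654.87 mm², ΣAx̄ = 2256000.00 mm³, ΣAȳ = 1779292.01 mm³.
x̄ = 2256000.00/29654.87 = 76.08 mm; ȳ = 1779292.01/29654.87 = 60.00 mm.

x̄ = 76.08 mm, ȳ = 60.00 mm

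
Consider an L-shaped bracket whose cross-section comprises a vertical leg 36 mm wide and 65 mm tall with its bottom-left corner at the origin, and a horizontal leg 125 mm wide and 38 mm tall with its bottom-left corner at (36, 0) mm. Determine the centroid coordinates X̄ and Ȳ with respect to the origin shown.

X̄ = 71.93 mm, Ȳ = 23.46 mm

vertical leg: A = 36 × 65 = 2340.00, centroid at (18.00, 32.50).
horizontal leg: A = 125 × 38 = 4750.00, centroid at (98.50, 19.00).
ΣA = 7090.00 mm²
ΣAX̄ = (2340.00)(18.00) + (4750.00)(98.50) = 509995.00 mm³
ΣAȲ = (2340.00)(32.50) + (4750.00)(19.00) = 166300.00 mm³
X̄ = 509995.00 / 7090.00 = 71.93 mm
Ȳ = 166300.00 / 7090.00 = 23.46 mm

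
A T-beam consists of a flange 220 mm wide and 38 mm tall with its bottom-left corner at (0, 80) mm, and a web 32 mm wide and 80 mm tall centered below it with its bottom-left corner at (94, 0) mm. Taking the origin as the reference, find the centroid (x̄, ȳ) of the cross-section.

x̄ = 110.00 mm, ȳ = 85.17 mm

web: A = 32 × 80 = 2560.00, centroid at (110.00, 40.00).
flange: A = 220 × 38 = 8360.00, centroid at (110.00, 99.00).
ΣA = 10920.00 mm², ΣAx̄ = 1201200.00 mm³, ΣAȳ = 930040.00 mm³.
x̄ = 1201200.00/10920.00 = 110.00 mm; ȳ = 930040.00/10920.00 = 85.17 mm.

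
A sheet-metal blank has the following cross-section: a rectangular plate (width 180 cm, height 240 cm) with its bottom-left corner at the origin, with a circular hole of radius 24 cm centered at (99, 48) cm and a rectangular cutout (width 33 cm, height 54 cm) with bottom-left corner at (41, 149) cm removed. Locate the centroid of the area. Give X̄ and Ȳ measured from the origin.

Part | A | x̄ᵢ | ȳᵢ | A·x̄ᵢ | A·ȳᵢ
plate | 43200.00 | 90.00 | 120.00 | 3888000.00 | 5184000.00
hole 1 | -1809.56 | 99.00 | 48.00 | -179146.18 | -86858.75
hole 2 | -1782.00 | 57.50 | 176.00 | -102465.00 | -313632.00
Σ | 39608.44 |  |  | 3606388.82 | 4783509.25
X̄ = 3606388.82 / 39608.44 = 91.05 cm
Ȳ = 4783509.25 / 39608.44 = 120.77 cm

X̄ = 91.05 cm, Ȳ = 120.77 cm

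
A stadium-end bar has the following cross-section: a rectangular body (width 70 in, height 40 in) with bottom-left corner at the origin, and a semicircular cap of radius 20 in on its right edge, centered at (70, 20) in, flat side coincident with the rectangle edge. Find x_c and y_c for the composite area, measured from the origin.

rectangular body: A = 70 × 40 = 2800.00, centroid at (35.00, 20.00).
semicircular end: A = ½π·20² = 628.32, centroid at (78.49, 20.00).
ΣA = 3428.32 in²
ΣAx_c = (2800.00)(35.00) + (628.32)(78.49) = 147315.63 in³
ΣAy_c = (2800.00)(20.00) + (628.32)(20.00) = 68566.37 in³
x_c = 147315.63 / 3428.32 = 42.97 in
y_c = 68566.37 / 3428.32 = 20.00 in

x_c = 42.97 in, y_c = 20.00 in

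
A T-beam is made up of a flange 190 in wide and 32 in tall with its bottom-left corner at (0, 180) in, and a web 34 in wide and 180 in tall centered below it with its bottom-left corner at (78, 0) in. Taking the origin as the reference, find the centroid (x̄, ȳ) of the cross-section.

x̄ = 95.00 in, ȳ = 142.83 in

web: A = 34 × 180 = 6120.00, centroid at (95.00, 90.00).
flange: A = 190 × 32 = 6080.00, centroid at (95.00, 196.00).
ΣA = 12200.00 in²
ΣAx̄ = (6120.00)(95.00) + (6080.00)(95.00) = 1159000.00 in³
ΣAȳ = (6120.00)(90.00) + (6080.00)(196.00) = 1742480.00 in³
x̄ = 1159000.00 / 12200.00 = 95.00 in
ȳ = 1742480.00 / 12200.00 = 142.83 in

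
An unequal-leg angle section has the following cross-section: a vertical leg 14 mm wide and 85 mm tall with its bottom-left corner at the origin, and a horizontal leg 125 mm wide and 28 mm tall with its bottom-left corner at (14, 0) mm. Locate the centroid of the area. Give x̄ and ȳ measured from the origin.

vertical leg: A = 14 × 85 = 1190.00, centroid at (7.00, 42.50).
horizontal leg: A = 125 × 28 = 3500.00, centroid at (76.50, 14.00).
ΣA = 4690.00 mm², ΣAx̄ = 276080.00 mm³, ΣAȳ = 99575.00 mm³.
x̄ = 276080.00/4690.00 = 58.87 mm; ȳ = 99575.00/4690.00 = 21.23 mm.

x̄ = 58.87 mm, ȳ = 21.23 mm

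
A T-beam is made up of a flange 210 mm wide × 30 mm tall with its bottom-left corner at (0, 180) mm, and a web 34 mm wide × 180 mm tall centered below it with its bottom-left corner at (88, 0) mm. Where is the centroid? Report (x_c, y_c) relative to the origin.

x_c = 105.00 mm, y_c = 143.26 mm

web: A = 34 × 180 = 6120.00, centroid at (105.00, 90.00).
flange: A = 210 × 30 = 6300.00, centroid at (105.00, 195.00).
ΣA = 12420.00 mm², ΣAx_c = 1304100.00 mm³, ΣAy_c = 1779300.00 mm³.
x_c = 1304100.00/12420.00 = 105.00 mm; y_c = 1779300.00/12420.00 = 143.26 mm.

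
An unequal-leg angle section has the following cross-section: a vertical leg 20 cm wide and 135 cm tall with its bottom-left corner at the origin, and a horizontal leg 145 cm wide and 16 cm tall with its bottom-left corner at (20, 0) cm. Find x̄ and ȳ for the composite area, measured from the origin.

x̄ = 48.13 cm, ȳ = 40.00 cm

vertical leg: A = 20 × 135 = 2700.00, centroid at (10.00, 67.50).
horizontal leg: A = 145 × 16 = 2320.00, centroid at (92.50, 8.00).
ΣA = 5020.00 cm², ΣAx̄ = 241600.00 cm³, ΣAȳ = 200810.00 cm³.
x̄ = 241600.00/5020.00 = 48.13 cm; ȳ = 200810.00/5020.00 = 40.00 cm.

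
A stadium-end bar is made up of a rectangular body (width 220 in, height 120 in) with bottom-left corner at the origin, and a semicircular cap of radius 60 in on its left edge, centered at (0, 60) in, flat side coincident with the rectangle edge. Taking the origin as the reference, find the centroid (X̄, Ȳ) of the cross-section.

rectangular body: A = 220 × 120 = 26400.00, centroid at (110.00, 60.00).
semicircular end: A = ½π·60² = 5654.87, centroid at (-25.46, 60.00).
ΣA = 32054.87 in²
ΣAX̄ = (26400.00)(110.00) + (5654.87)(-25.46) = 2760000.00 in³
ΣAȲ = (26400.00)(60.00) + (5654.87)(60.00) = 1923292.01 in³
X̄ = 2760000.00 / 32054.87 = 86.10 in
Ȳ = 1923292.01 / 32054.87 = 60.00 in

X̄ = 86.10 in, Ȳ = 60.00 in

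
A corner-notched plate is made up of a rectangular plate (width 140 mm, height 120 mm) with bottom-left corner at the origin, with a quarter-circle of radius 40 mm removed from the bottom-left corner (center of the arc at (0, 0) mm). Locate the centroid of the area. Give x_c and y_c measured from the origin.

plate: A = 140 × 120 = 16800.00, centroid at (70.00, 60.00).
removed quarter-circle: A = −¼π·40² = -1256.64, centroid at (16.98, 16.98).
ΣA = 15543.36 mm²
ΣAx_c = (16800.00)(70.00) + (-1256.64)(16.98) = 1154666.67 mm³
ΣAy_c = (16800.00)(60.00) + (-1256.64)(16.98) = 986666.67 mm³
x_c = 1154666.67 / 15543.36 = 74.29 mm
y_c = 986666.67 / 15543.36 = 63.48 mm

x_c = 74.29 mm, y_c = 63.48 mm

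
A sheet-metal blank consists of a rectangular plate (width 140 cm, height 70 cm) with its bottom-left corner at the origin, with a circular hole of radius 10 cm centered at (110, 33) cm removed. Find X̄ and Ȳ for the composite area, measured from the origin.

X̄ = 68.68 cm, Ȳ = 35.07 cm

Part | A | x̄ᵢ | ȳᵢ | A·x̄ᵢ | A·ȳᵢ
plate | 9800.00 | 70.00 | 35.00 | 686000.00 | 343000.00
hole | -314.16 | 110.00 | 33.00 | -34557.52 | -10367.26
Σ | 9485.84 |  |  | 651442.48 | 332632.74
X̄ = 651442.48 / 9485.84 = 68.68 cm
Ȳ = 332632.74 / 9485.84 = 35.07 cm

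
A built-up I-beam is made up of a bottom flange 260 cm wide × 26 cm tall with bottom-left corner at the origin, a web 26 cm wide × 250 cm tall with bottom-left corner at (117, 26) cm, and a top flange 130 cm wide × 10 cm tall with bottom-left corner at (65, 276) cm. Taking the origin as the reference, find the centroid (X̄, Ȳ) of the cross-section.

X̄ = 130.00 cm, Ȳ = 98.54 cm

bottom flange: A = 260 × 26 = 6760.00, centroid at (130.00, 13.00).
web: A = 26 × 250 = 6500.00, centroid at (130.00, 151.00).
top flange: A = 130 × 10 = 1300.00, centroid at (130.00, 281.00).
ΣA = 14560.00 cm²
ΣAX̄ = (6760.00)(130.00) + (6500.00)(130.00) + (1300.00)(130.00) = 1892800.00 cm³
ΣAȲ = (6760.00)(13.00) + (6500.00)(151.00) + (1300.00)(281.00) = 1434680.00 cm³
X̄ = 1892800.00 / 14560.00 = 130.00 cm
Ȳ = 1434680.00 / 14560.00 = 98.54 cm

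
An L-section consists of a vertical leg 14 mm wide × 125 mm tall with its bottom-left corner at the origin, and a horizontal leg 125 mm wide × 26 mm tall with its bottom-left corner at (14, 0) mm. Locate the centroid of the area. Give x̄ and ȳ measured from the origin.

vertical leg: A = 14 × 125 = 1750.00, centroid at (7.00, 62.50).
horizontal leg: A = 125 × 26 = 3250.00, centroid at (76.50, 13.00).
ΣA = 5000.00 mm², ΣAx̄ = 260875.00 mm³, ΣAȳ = 151625.00 mm³.
x̄ = 260875.00/5000.00 = 52.17 mm; ȳ = 151625.00/5000.00 = 30.32 mm.

x̄ = 52.17 mm, ȳ = 30.32 mm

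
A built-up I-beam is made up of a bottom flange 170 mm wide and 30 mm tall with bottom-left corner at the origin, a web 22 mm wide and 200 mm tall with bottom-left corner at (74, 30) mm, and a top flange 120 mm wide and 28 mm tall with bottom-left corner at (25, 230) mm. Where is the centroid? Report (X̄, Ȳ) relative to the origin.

bottom flange: A = 170 × 30 = 5100.00, centroid at (85.00, 15.00).
web: A = 22 × 200 = 4400.00, centroid at (85.00, 130.00).
top flange: A = 120 × 28 = 3360.00, centroid at (85.00, 244.00).
ΣA = 12860.00 mm², ΣAX̄ = 1093100.00 mm³, ΣAȲ = 1468340.00 mm³.
X̄ = 1093100.00/12860.00 = 85.00 mm; Ȳ = 1468340.00/12860.00 = 114.18 mm.

X̄ = 85.00 mm, Ȳ = 114.18 mm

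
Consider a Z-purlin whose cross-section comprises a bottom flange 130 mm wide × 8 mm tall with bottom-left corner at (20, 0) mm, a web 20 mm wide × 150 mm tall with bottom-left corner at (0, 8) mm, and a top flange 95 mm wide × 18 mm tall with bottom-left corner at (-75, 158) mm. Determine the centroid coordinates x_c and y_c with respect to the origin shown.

x_c = 12.41 mm, y_c = 93.69 mm

Part | A | x̄ᵢ | ȳᵢ | A·x̄ᵢ | A·ȳᵢ
bottom flange | 1040.00 | 85.00 | 4.00 | 88400.00 | 4160.00
web | 3000.00 | 10.00 | 83.00 | 30000.00 | 249000.00
top flange | 1710.00 | -27.50 | 167.00 | -47025.00 | 285570.00
Σ | 5750.00 |  |  | 71375.00 | 538730.00
x_c = 71375.00 / 5750.00 = 12.41 mm
y_c = 538730.00 / 5750.00 = 93.69 mm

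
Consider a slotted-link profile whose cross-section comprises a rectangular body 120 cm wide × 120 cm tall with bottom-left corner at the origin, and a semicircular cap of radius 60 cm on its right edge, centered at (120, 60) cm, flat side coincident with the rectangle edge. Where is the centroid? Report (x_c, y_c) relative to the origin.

x_c = 84.10 cm, y_c = 60.00 cm

rectangular body: A = 120 × 120 = 14400.00, centroid at (60.00, 60.00).
semicircular end: A = ½π·60² = 5654.87, centroid at (145.46, 60.00).
ΣA = 20054.87 cm², ΣAx_c = 1686584.01 cm³, ΣAy_c = 1203292.01 cm³.
x_c = 1686584.01/20054.87 = 84.10 cm; y_c = 1203292.01/20054.87 = 60.00 cm.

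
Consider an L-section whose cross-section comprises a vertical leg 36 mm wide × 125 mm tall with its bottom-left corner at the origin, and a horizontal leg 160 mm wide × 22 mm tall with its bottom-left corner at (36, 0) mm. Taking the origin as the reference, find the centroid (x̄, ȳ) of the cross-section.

x̄ = 61.01 mm, ȳ = 39.90 mm

vertical leg: A = 36 × 125 = 4500.00, centroid at (18.00, 62.50).
horizontal leg: A = 160 × 22 = 3520.00, centroid at (116.00, 11.00).
ΣA = 8020.00 mm²
ΣAx̄ = (4500.00)(18.00) + (3520.00)(116.00) = 489320.00 mm³
ΣAȳ = (4500.00)(62.50) + (3520.00)(11.00) = 319970.00 mm³
x̄ = 489320.00 / 8020.00 = 61.01 mm
ȳ = 319970.00 / 8020.00 = 39.90 mm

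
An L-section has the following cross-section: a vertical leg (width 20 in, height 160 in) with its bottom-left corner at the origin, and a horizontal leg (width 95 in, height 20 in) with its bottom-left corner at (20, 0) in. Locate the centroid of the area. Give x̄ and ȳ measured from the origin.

vertical leg: A = 20 × 160 = 3200.00, centroid at (10.00, 80.00).
horizontal leg: A = 95 × 20 = 1900.00, centroid at (67.50, 10.00).
ΣA = 5100.00 in², ΣAx̄ = 160250.00 in³, ΣAȳ = 275000.00 in³.
x̄ = 160250.00/5100.00 = 31.42 in; ȳ = 275000.00/5100.00 = 53.92 in.

x̄ = 31.42 in, ȳ = 53.92 in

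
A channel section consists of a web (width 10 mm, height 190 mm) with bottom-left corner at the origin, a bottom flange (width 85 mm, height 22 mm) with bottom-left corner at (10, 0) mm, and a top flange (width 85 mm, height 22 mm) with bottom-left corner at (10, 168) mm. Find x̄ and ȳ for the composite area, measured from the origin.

web: A = 10 × 190 = 1900.00, centroid at (5.00, 95.00).
bottom flange: A = 85 × 22 = 1870.00, centroid at (52.50, 11.00).
top flange: A = 85 × 22 = 1870.00, centroid at (52.50, 179.00).
ΣA = 5640.00 mm²
ΣAx̄ = (1900.00)(5.00) + (1870.00)(52.50) + (1870.00)(52.50) = 205850.00 mm³
ΣAȳ = (1900.00)(95.00) + (1870.00)(11.00) + (1870.00)(179.00) = 535800.00 mm³
x̄ = 205850.00 / 5640.00 = 36.50 mm
ȳ = 535800.00 / 5640.00 = 95.00 mm

x̄ = 36.50 mm, ȳ = 95.00 mm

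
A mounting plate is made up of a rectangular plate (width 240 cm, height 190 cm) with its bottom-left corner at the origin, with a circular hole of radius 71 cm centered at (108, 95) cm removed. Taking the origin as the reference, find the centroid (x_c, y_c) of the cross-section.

x_c = 126.39 cm, y_c = 95.00 cm

Part | A | x̄ᵢ | ȳᵢ | A·x̄ᵢ | A·ȳᵢ
plate | 45600.00 | 120.00 | 95.00 | 5472000.00 | 4332000.00
hole | -15836.77 | 108.00 | 95.00 | -1710371.01 | -1504493.01
Σ | 29763.23 |  |  | 3761628.99 | 2827506.99
x_c = 3761628.99 / 29763.23 = 126.39 cm
y_c = 2827506.99 / 29763.23 = 95.00 cm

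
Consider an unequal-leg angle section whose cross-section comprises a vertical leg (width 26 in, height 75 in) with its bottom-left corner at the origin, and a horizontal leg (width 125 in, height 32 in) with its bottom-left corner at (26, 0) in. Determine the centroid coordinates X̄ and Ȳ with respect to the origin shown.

X̄ = 63.76 in, Ȳ = 23.05 in

vertical leg: A = 26 × 75 = 1950.00, centroid at (13.00, 37.50).
horizontal leg: A = 125 × 32 = 4000.00, centroid at (88.50, 16.00).
ΣA = 5950.00 in², ΣAX̄ = 379350.00 in³, ΣAȲ = 137125.00 in³.
X̄ = 379350.00/5950.00 = 63.76 in; Ȳ = 137125.00/5950.00 = 23.05 in.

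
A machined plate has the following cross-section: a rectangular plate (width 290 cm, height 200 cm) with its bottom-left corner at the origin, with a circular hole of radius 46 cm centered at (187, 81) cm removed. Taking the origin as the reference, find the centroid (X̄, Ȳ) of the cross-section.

Part | A | x̄ᵢ | ȳᵢ | A·x̄ᵢ | A·ȳᵢ
plate | 58000.00 | 145.00 | 100.00 | 8410000.00 | 5800000.00
hole | -6647.61 | 187.00 | 81.00 | -1243103.08 | -538456.41
Σ | 51352.39 |  |  | 7166896.92 | 5261543.59
X̄ = 7166896.92 / 51352.39 = 139.56 cm
Ȳ = 5261543.59 / 51352.39 = 102.46 cm

X̄ = 139.56 cm, Ȳ = 102.46 cm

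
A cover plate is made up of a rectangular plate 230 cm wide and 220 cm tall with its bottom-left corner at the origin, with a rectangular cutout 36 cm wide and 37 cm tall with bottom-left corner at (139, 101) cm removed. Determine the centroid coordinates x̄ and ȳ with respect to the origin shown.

plate: A = 230 × 220 = 50600.00, centroid at (115.00, 110.00).
hole: A = −(36 × 37) = -1332.00, centroid at (157.00, 119.50).
ΣA = 49268.00 cm², ΣAx̄ = 5609876.00 cm³, ΣAȳ = 5406826.00 cm³.
x̄ = 5609876.00/49268.00 = 113.86 cm; ȳ = 5406826.00/49268.00 = 109.74 cm.

x̄ = 113.86 cm, ȳ = 109.74 cm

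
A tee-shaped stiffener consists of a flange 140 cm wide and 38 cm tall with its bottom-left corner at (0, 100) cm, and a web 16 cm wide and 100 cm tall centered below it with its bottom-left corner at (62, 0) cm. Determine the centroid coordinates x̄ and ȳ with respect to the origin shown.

Part | A | x̄ᵢ | ȳᵢ | A·x̄ᵢ | A·ȳᵢ
web | 1600.00 | 70.00 | 50.00 | 112000.00 | 80000.00
flange | 5320.00 | 70.00 | 119.00 | 372400.00 | 633080.00
Σ | 6920.00 |  |  | 484400.00 | 713080.00
x̄ = 484400.00 / 6920.00 = 70.00 cm
ȳ = 713080.00 / 6920.00 = 103.05 cm

x̄ = 70.00 cm, ȳ = 103.05 cm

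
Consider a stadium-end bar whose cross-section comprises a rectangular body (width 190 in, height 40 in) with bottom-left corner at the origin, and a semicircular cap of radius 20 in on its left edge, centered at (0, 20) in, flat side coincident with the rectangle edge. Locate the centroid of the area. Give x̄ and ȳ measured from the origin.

x̄ = 87.10 in, ȳ = 20.00 in

Part | A | x̄ᵢ | ȳᵢ | A·x̄ᵢ | A·ȳᵢ
rectangular body | 7600.00 | 95.00 | 20.00 | 722000.00 | 152000.00
semicircular end | 628.32 | -8.49 | 20.00 | -5333.33 | 12566.37
Σ | 8228.32 |  |  | 716666.67 | 164566.37
x̄ = 716666.67 / 8228.32 = 87.10 in
ȳ = 164566.37 / 8228.32 = 20.00 in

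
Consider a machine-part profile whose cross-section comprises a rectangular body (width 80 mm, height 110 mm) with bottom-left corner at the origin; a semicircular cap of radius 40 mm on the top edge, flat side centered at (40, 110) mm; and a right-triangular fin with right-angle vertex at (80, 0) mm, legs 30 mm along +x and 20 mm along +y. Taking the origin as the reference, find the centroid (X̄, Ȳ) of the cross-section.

X̄ = 41.29 mm, Ȳ = 69.33 mm

rectangular body: A = 80 × 110 = 8800.00, centroid at (40.00, 55.00).
semicircular top: A = ½π·40² = 2513.27, centroid at (40.00, 126.98).
triangular fin: A = ½·30·20 = 300.00, centroid at (90.00, 6.67).
ΣA = 11613.27 mm²
ΣAX̄ = (8800.00)(40.00) + (2513.27)(40.00) + (300.00)(90.00) = 479530.96 mm³
ΣAȲ = (8800.00)(55.00) + (2513.27)(126.98) + (300.00)(6.67) = 805126.82 mm³
X̄ = 479530.96 / 11613.27 = 41.29 mm
Ȳ = 805126.82 / 11613.27 = 69.33 mm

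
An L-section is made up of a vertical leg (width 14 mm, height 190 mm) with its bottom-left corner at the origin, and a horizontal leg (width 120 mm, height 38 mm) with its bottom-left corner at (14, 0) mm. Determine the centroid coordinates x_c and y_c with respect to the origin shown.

x_c = 49.32 mm, y_c = 47.00 mm

vertical leg: A = 14 × 190 = 2660.00, centroid at (7.00, 95.00).
horizontal leg: A = 120 × 38 = 4560.00, centroid at (74.00, 19.00).
ΣA = 7220.00 mm², ΣAx_c = 356060.00 mm³, ΣAy_c = 339340.00 mm³.
x_c = 356060.00/7220.00 = 49.32 mm; y_c = 339340.00/7220.00 = 47.00 mm.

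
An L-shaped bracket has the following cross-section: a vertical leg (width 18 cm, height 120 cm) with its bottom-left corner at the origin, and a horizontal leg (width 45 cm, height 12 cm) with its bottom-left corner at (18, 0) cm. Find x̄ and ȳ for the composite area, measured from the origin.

x̄ = 15.30 cm, ȳ = 49.20 cm

Part | A | x̄ᵢ | ȳᵢ | A·x̄ᵢ | A·ȳᵢ
vertical leg | 2160.00 | 9.00 | 60.00 | 19440.00 | 129600.00
horizontal leg | 540.00 | 40.50 | 6.00 | 21870.00 | 3240.00
Σ | 2700.00 |  |  | 41310.00 | 132840.00
x̄ = 41310.00 / 2700.00 = 15.30 cm
ȳ = 132840.00 / 2700.00 = 49.20 cm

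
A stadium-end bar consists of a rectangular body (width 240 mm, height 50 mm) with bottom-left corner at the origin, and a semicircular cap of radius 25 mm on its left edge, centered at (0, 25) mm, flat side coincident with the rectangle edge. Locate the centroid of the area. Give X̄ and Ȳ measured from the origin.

rectangular body: A = 240 × 50 = 12000.00, centroid at (120.00, 25.00).
semicircular end: A = ½π·25² = 981.75, centroid at (-10.61, 25.00).
ΣA = 12981.75 mm², ΣAX̄ = 1429583.33 mm³, ΣAȲ = 324543.69 mm³.
X̄ = 1429583.33/12981.75 = 110.12 mm; Ȳ = 324543.69/12981.75 = 25.00 mm.

X̄ = 110.12 mm, Ȳ = 25.00 mm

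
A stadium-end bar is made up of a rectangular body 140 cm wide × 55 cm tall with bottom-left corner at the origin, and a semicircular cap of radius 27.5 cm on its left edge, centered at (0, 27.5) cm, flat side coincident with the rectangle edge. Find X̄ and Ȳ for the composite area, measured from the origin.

rectangular body: A = 140 × 55 = 7700.00, centroid at (70.00, 27.50).
semicircular end: A = ½π·27.5² = 1187.91, centroid at (-11.67, 27.50).
ΣA = 8887.91 cm²
ΣAX̄ = (7700.00)(70.00) + (1187.91)(-11.67) = 525135.42 cm³
ΣAȲ = (7700.00)(27.50) + (1187.91)(27.50) = 244417.65 cm³
X̄ = 525135.42 / 8887.91 = 59.08 cm
Ȳ = 244417.65 / 8887.91 = 27.50 cm

X̄ = 59.08 cm, Ȳ = 27.50 cm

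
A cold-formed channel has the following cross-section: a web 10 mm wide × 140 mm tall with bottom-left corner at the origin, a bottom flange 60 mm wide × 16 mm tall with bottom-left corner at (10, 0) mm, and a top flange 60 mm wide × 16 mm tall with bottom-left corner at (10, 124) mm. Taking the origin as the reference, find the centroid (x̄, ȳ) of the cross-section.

x̄ = 25.24 mm, ȳ = 70.00 mm

Part | A | x̄ᵢ | ȳᵢ | A·x̄ᵢ | A·ȳᵢ
web | 1400.00 | 5.00 | 70.00 | 7000.00 | 98000.00
bottom flange | 960.00 | 40.00 | 8.00 | 38400.00 | 7680.00
top flange | 960.00 | 40.00 | 132.00 | 38400.00 | 126720.00
Σ | 3320.00 |  |  | 83800.00 | 232400.00
x̄ = 83800.00 / 3320.00 = 25.24 mm
ȳ = 232400.00 / 3320.00 = 70.00 mm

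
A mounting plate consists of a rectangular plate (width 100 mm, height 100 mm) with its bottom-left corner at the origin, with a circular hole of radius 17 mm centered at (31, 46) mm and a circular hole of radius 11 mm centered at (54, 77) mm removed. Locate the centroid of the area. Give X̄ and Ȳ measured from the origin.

X̄ = 51.81 mm, Ȳ = 49.24 mm

plate: A = 100 × 100 = 10000.00, centroid at (50.00, 50.00).
hole 1: A = −π·17² = -907.92, centroid at (31.00, 46.00).
hole 2: A = −π·11² = -380.13, centroid at (54.00, 77.00).
ΣA = 8711.95 mm²
ΣAX̄ = (10000.00)(50.00) + (-907.92)(31.00) + (-380.13)(54.00) = 451327.31 mm³
ΣAȲ = (10000.00)(50.00) + (-907.92)(46.00) + (-380.13)(77.00) = 428965.45 mm³
X̄ = 451327.31 / 8711.95 = 51.81 mm
Ȳ = 428965.45 / 8711.95 = 49.24 mm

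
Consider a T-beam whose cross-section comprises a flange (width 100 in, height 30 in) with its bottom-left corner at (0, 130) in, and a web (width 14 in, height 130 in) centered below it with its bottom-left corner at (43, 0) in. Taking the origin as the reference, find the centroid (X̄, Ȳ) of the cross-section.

web: A = 14 × 130 = 1820.00, centroid at (50.00, 65.00).
flange: A = 100 × 30 = 3000.00, centroid at (50.00, 145.00).
ΣA = 4820.00 in²
ΣAX̄ = (1820.00)(50.00) + (3000.00)(50.00) = 241000.00 in³
ΣAȲ = (1820.00)(65.00) + (3000.00)(145.00) = 553300.00 in³
X̄ = 241000.00 / 4820.00 = 50.00 in
Ȳ = 553300.00 / 4820.00 = 114.79 in

X̄ = 50.00 in, Ȳ = 114.79 in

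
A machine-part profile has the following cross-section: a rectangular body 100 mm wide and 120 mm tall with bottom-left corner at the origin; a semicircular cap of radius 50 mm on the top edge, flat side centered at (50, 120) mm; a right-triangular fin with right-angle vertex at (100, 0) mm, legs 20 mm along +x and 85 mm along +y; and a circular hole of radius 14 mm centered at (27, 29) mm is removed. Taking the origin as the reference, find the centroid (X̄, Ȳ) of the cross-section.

X̄ = 53.86 mm, Ȳ = 79.25 mm

rectangular body: A = 100 × 120 = 12000.00, centroid at (50.00, 60.00).
semicircular top: A = ½π·50² = 3926.99, centroid at (50.00, 141.22).
triangular fin: A = ½·20·85 = 850.00, centroid at (106.67, 28.33).
hole: A = −π·14² = -615.75, centroid at (27.00, 29.00).
ΣA = 16161.24 mm², ΣAX̄ = 870390.90 mm³, ΣAȲ = 1280798.75 mm³.
X̄ = 870390.90/16161.24 = 53.86 mm; Ȳ = 1280798.75/16161.24 = 79.25 mm.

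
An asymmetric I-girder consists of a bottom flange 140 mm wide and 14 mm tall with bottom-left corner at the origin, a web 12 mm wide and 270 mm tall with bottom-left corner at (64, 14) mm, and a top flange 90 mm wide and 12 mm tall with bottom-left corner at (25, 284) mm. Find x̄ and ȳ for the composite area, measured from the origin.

Part | A | x̄ᵢ | ȳᵢ | A·x̄ᵢ | A·ȳᵢ
bottom flange | 1960.00 | 70.00 | 7.00 | 137200.00 | 13720.00
web | 3240.00 | 70.00 | 149.00 | 226800.00 | 482760.00
top flange | 1080.00 | 70.00 | 290.00 | 75600.00 | 313200.00
Σ | 6280.00 |  |  | 439600.00 | 809680.00
x̄ = 439600.00 / 6280.00 = 70.00 mm
ȳ = 809680.00 / 6280.00 = 128.93 mm

x̄ = 70.00 mm, ȳ = 128.93 mm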